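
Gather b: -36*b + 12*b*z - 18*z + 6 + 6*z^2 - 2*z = b*(12*z - 36) + 6*z^2 - 20*z + 6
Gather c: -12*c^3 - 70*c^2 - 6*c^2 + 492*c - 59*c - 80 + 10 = -12*c^3 - 76*c^2 + 433*c - 70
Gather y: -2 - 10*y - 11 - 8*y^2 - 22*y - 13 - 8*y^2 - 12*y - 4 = -16*y^2 - 44*y - 30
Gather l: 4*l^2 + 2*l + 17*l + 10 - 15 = 4*l^2 + 19*l - 5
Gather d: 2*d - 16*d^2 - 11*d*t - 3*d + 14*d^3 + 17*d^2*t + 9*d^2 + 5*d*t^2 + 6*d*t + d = 14*d^3 + d^2*(17*t - 7) + d*(5*t^2 - 5*t)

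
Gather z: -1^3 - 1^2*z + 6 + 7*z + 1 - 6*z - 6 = 0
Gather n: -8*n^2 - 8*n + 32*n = -8*n^2 + 24*n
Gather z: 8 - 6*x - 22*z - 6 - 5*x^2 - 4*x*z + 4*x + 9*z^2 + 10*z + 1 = -5*x^2 - 2*x + 9*z^2 + z*(-4*x - 12) + 3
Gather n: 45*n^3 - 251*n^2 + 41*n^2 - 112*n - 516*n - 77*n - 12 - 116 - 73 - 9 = 45*n^3 - 210*n^2 - 705*n - 210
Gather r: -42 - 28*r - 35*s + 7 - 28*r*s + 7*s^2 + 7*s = r*(-28*s - 28) + 7*s^2 - 28*s - 35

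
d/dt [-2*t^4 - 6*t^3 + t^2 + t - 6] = -8*t^3 - 18*t^2 + 2*t + 1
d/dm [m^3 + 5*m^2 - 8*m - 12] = 3*m^2 + 10*m - 8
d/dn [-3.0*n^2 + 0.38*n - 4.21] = 0.38 - 6.0*n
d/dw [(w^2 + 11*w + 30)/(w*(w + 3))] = 2*(-4*w^2 - 30*w - 45)/(w^2*(w^2 + 6*w + 9))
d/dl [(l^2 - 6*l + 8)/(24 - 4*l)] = (-l^2 + 12*l - 28)/(4*(l^2 - 12*l + 36))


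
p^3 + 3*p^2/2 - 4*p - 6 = (p - 2)*(p + 3/2)*(p + 2)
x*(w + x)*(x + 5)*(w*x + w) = w^2*x^3 + 6*w^2*x^2 + 5*w^2*x + w*x^4 + 6*w*x^3 + 5*w*x^2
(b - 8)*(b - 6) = b^2 - 14*b + 48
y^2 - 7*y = y*(y - 7)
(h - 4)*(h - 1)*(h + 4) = h^3 - h^2 - 16*h + 16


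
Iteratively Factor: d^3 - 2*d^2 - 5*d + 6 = (d + 2)*(d^2 - 4*d + 3) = (d - 3)*(d + 2)*(d - 1)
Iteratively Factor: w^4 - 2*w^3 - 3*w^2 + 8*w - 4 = (w - 2)*(w^3 - 3*w + 2) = (w - 2)*(w - 1)*(w^2 + w - 2) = (w - 2)*(w - 1)^2*(w + 2)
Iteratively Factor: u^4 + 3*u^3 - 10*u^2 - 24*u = (u + 2)*(u^3 + u^2 - 12*u) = (u + 2)*(u + 4)*(u^2 - 3*u) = (u - 3)*(u + 2)*(u + 4)*(u)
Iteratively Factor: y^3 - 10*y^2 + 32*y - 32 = (y - 4)*(y^2 - 6*y + 8) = (y - 4)^2*(y - 2)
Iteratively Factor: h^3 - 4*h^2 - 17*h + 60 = (h - 3)*(h^2 - h - 20) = (h - 3)*(h + 4)*(h - 5)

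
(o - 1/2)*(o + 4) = o^2 + 7*o/2 - 2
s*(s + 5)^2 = s^3 + 10*s^2 + 25*s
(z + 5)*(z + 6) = z^2 + 11*z + 30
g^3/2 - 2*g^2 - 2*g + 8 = (g/2 + 1)*(g - 4)*(g - 2)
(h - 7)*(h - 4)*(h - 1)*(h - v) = h^4 - h^3*v - 12*h^3 + 12*h^2*v + 39*h^2 - 39*h*v - 28*h + 28*v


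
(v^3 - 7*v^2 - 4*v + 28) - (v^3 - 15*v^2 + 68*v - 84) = 8*v^2 - 72*v + 112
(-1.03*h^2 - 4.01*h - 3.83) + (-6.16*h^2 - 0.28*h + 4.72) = -7.19*h^2 - 4.29*h + 0.89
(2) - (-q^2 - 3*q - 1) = q^2 + 3*q + 3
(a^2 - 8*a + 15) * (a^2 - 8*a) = a^4 - 16*a^3 + 79*a^2 - 120*a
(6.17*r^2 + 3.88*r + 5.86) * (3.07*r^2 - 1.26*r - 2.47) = 18.9419*r^4 + 4.1374*r^3 - 2.1385*r^2 - 16.9672*r - 14.4742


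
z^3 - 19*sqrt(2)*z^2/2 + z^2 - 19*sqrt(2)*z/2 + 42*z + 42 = (z + 1)*(z - 6*sqrt(2))*(z - 7*sqrt(2)/2)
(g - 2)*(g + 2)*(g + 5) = g^3 + 5*g^2 - 4*g - 20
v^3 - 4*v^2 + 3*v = v*(v - 3)*(v - 1)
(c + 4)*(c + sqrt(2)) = c^2 + sqrt(2)*c + 4*c + 4*sqrt(2)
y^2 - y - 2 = (y - 2)*(y + 1)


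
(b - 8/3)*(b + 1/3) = b^2 - 7*b/3 - 8/9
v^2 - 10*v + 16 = (v - 8)*(v - 2)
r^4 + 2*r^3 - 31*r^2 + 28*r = r*(r - 4)*(r - 1)*(r + 7)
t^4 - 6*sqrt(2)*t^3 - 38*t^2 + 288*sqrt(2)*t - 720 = (t - 6*sqrt(2))*(t - 3*sqrt(2))*(t - 2*sqrt(2))*(t + 5*sqrt(2))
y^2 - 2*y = y*(y - 2)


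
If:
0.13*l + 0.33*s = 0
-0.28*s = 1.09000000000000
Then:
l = 9.88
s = -3.89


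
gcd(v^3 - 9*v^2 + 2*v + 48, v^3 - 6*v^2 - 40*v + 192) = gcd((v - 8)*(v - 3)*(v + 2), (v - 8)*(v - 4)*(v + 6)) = v - 8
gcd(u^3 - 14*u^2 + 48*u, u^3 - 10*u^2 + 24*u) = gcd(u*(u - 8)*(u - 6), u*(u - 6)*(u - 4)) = u^2 - 6*u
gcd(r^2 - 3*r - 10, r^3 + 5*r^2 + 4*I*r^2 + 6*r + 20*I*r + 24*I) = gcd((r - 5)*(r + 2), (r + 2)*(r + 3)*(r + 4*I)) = r + 2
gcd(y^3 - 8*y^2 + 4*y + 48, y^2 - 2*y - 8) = y^2 - 2*y - 8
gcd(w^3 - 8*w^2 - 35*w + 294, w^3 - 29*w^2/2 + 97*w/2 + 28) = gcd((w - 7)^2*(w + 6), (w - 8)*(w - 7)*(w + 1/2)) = w - 7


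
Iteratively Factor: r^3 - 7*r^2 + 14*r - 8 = (r - 2)*(r^2 - 5*r + 4) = (r - 4)*(r - 2)*(r - 1)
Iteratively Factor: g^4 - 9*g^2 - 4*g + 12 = (g - 3)*(g^3 + 3*g^2 - 4) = (g - 3)*(g + 2)*(g^2 + g - 2) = (g - 3)*(g + 2)^2*(g - 1)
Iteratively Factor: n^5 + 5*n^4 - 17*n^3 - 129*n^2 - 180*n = (n - 5)*(n^4 + 10*n^3 + 33*n^2 + 36*n) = (n - 5)*(n + 3)*(n^3 + 7*n^2 + 12*n) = (n - 5)*(n + 3)*(n + 4)*(n^2 + 3*n) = (n - 5)*(n + 3)^2*(n + 4)*(n)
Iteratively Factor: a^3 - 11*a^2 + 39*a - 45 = (a - 3)*(a^2 - 8*a + 15) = (a - 3)^2*(a - 5)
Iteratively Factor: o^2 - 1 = (o + 1)*(o - 1)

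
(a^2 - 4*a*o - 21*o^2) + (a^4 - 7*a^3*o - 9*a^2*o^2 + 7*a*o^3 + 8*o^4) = a^4 - 7*a^3*o - 9*a^2*o^2 + a^2 + 7*a*o^3 - 4*a*o + 8*o^4 - 21*o^2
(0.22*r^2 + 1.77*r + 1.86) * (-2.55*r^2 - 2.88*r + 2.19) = -0.561*r^4 - 5.1471*r^3 - 9.3588*r^2 - 1.4805*r + 4.0734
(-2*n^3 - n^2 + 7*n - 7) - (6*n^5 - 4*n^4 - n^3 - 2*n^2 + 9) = -6*n^5 + 4*n^4 - n^3 + n^2 + 7*n - 16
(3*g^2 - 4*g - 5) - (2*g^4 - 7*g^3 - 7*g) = -2*g^4 + 7*g^3 + 3*g^2 + 3*g - 5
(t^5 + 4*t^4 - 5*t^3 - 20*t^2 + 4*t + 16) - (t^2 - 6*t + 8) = t^5 + 4*t^4 - 5*t^3 - 21*t^2 + 10*t + 8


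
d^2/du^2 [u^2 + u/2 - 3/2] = 2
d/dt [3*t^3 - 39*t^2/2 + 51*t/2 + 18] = 9*t^2 - 39*t + 51/2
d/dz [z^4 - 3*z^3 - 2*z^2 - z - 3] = 4*z^3 - 9*z^2 - 4*z - 1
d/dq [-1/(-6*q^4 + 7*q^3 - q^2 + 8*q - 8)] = (-24*q^3 + 21*q^2 - 2*q + 8)/(6*q^4 - 7*q^3 + q^2 - 8*q + 8)^2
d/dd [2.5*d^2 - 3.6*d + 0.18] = 5.0*d - 3.6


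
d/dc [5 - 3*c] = -3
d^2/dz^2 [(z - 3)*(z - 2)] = 2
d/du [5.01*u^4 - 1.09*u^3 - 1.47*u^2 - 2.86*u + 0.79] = 20.04*u^3 - 3.27*u^2 - 2.94*u - 2.86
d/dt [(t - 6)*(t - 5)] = 2*t - 11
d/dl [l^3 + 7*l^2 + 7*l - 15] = 3*l^2 + 14*l + 7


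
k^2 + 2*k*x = k*(k + 2*x)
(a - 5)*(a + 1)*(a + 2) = a^3 - 2*a^2 - 13*a - 10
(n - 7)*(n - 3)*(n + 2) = n^3 - 8*n^2 + n + 42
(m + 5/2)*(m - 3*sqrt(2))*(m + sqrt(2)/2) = m^3 - 5*sqrt(2)*m^2/2 + 5*m^2/2 - 25*sqrt(2)*m/4 - 3*m - 15/2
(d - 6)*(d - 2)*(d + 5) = d^3 - 3*d^2 - 28*d + 60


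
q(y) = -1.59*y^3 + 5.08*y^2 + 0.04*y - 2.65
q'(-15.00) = -1225.61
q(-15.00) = 6506.00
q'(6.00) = -110.72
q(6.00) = -162.97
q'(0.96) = 5.40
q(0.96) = 0.66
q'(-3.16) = -79.70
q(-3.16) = 98.12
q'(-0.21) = -2.30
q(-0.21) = -2.42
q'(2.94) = -11.32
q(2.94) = 0.97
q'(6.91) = -157.51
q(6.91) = -284.42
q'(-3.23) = -82.54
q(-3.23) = 103.80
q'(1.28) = 5.23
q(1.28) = 2.39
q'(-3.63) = -99.69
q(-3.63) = 140.20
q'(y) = -4.77*y^2 + 10.16*y + 0.04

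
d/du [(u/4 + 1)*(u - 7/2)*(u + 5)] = 3*u^2/4 + 11*u/4 - 23/8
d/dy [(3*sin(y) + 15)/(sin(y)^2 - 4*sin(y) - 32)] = 3*(-10*sin(y) + cos(y)^2 - 13)*cos(y)/((sin(y) - 8)^2*(sin(y) + 4)^2)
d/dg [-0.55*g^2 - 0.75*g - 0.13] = -1.1*g - 0.75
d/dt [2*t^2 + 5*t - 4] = 4*t + 5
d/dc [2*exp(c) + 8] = 2*exp(c)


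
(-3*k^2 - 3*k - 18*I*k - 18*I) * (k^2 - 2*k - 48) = -3*k^4 + 3*k^3 - 18*I*k^3 + 150*k^2 + 18*I*k^2 + 144*k + 900*I*k + 864*I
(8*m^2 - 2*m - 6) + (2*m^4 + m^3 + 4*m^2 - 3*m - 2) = 2*m^4 + m^3 + 12*m^2 - 5*m - 8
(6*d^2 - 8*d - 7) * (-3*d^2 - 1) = -18*d^4 + 24*d^3 + 15*d^2 + 8*d + 7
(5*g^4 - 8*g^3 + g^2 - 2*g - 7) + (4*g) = 5*g^4 - 8*g^3 + g^2 + 2*g - 7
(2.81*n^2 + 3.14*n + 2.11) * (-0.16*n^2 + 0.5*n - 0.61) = -0.4496*n^4 + 0.9026*n^3 - 0.4817*n^2 - 0.8604*n - 1.2871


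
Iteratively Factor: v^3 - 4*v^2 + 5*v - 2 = (v - 1)*(v^2 - 3*v + 2) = (v - 2)*(v - 1)*(v - 1)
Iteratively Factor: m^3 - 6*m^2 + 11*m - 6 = (m - 1)*(m^2 - 5*m + 6) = (m - 3)*(m - 1)*(m - 2)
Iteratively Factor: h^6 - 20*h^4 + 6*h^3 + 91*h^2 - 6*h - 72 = (h + 2)*(h^5 - 2*h^4 - 16*h^3 + 38*h^2 + 15*h - 36) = (h - 3)*(h + 2)*(h^4 + h^3 - 13*h^2 - h + 12) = (h - 3)*(h - 1)*(h + 2)*(h^3 + 2*h^2 - 11*h - 12) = (h - 3)*(h - 1)*(h + 2)*(h + 4)*(h^2 - 2*h - 3) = (h - 3)^2*(h - 1)*(h + 2)*(h + 4)*(h + 1)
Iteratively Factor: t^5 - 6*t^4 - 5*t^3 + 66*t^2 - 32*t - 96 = (t - 4)*(t^4 - 2*t^3 - 13*t^2 + 14*t + 24) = (t - 4)*(t + 1)*(t^3 - 3*t^2 - 10*t + 24) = (t - 4)*(t - 2)*(t + 1)*(t^2 - t - 12) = (t - 4)^2*(t - 2)*(t + 1)*(t + 3)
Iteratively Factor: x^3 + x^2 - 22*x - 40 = (x + 2)*(x^2 - x - 20) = (x - 5)*(x + 2)*(x + 4)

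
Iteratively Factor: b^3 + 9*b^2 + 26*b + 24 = (b + 3)*(b^2 + 6*b + 8) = (b + 2)*(b + 3)*(b + 4)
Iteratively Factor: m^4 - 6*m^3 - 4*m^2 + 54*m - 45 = (m + 3)*(m^3 - 9*m^2 + 23*m - 15) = (m - 1)*(m + 3)*(m^2 - 8*m + 15) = (m - 3)*(m - 1)*(m + 3)*(m - 5)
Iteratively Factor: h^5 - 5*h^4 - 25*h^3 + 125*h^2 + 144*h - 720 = (h + 3)*(h^4 - 8*h^3 - h^2 + 128*h - 240) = (h + 3)*(h + 4)*(h^3 - 12*h^2 + 47*h - 60) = (h - 5)*(h + 3)*(h + 4)*(h^2 - 7*h + 12) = (h - 5)*(h - 4)*(h + 3)*(h + 4)*(h - 3)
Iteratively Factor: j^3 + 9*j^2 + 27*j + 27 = (j + 3)*(j^2 + 6*j + 9) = (j + 3)^2*(j + 3)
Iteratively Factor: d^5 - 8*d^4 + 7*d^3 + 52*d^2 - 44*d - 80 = (d - 2)*(d^4 - 6*d^3 - 5*d^2 + 42*d + 40) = (d - 2)*(d + 1)*(d^3 - 7*d^2 + 2*d + 40) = (d - 5)*(d - 2)*(d + 1)*(d^2 - 2*d - 8) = (d - 5)*(d - 2)*(d + 1)*(d + 2)*(d - 4)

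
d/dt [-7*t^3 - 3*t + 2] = -21*t^2 - 3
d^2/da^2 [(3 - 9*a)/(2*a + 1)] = 60/(2*a + 1)^3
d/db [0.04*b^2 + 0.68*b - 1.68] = 0.08*b + 0.68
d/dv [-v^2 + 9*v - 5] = 9 - 2*v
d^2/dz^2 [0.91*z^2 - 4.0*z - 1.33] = 1.82000000000000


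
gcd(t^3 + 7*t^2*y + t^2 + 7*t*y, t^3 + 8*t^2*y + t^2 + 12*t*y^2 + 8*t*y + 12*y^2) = t + 1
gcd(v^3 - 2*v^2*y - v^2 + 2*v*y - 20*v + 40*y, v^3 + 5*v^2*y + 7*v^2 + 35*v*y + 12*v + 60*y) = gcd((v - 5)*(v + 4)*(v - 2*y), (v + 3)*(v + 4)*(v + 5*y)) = v + 4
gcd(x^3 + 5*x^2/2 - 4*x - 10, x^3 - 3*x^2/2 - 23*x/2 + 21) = x - 2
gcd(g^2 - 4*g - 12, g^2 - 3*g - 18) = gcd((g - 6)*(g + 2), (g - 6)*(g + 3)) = g - 6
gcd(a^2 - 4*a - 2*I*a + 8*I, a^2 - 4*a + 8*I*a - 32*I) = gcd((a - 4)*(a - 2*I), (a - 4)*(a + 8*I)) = a - 4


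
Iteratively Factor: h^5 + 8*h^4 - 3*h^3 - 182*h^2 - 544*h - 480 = (h + 4)*(h^4 + 4*h^3 - 19*h^2 - 106*h - 120) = (h + 3)*(h + 4)*(h^3 + h^2 - 22*h - 40) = (h + 3)*(h + 4)^2*(h^2 - 3*h - 10) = (h - 5)*(h + 3)*(h + 4)^2*(h + 2)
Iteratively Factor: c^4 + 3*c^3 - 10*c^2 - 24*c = (c + 2)*(c^3 + c^2 - 12*c) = (c + 2)*(c + 4)*(c^2 - 3*c) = (c - 3)*(c + 2)*(c + 4)*(c)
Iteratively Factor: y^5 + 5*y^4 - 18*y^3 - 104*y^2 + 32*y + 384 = (y - 2)*(y^4 + 7*y^3 - 4*y^2 - 112*y - 192) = (y - 4)*(y - 2)*(y^3 + 11*y^2 + 40*y + 48) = (y - 4)*(y - 2)*(y + 4)*(y^2 + 7*y + 12) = (y - 4)*(y - 2)*(y + 3)*(y + 4)*(y + 4)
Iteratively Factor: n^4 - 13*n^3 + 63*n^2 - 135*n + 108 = (n - 3)*(n^3 - 10*n^2 + 33*n - 36) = (n - 3)^2*(n^2 - 7*n + 12) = (n - 3)^3*(n - 4)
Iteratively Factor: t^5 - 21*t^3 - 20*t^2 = (t - 5)*(t^4 + 5*t^3 + 4*t^2) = (t - 5)*(t + 4)*(t^3 + t^2) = t*(t - 5)*(t + 4)*(t^2 + t) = t^2*(t - 5)*(t + 4)*(t + 1)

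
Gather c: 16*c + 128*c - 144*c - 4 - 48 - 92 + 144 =0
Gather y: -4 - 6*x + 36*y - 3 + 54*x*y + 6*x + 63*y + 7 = y*(54*x + 99)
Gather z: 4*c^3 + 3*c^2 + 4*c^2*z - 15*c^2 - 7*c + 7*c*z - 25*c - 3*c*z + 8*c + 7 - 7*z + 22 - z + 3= 4*c^3 - 12*c^2 - 24*c + z*(4*c^2 + 4*c - 8) + 32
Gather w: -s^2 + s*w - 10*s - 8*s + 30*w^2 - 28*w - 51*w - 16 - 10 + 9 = -s^2 - 18*s + 30*w^2 + w*(s - 79) - 17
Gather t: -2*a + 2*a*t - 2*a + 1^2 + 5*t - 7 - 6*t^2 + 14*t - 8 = -4*a - 6*t^2 + t*(2*a + 19) - 14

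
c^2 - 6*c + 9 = (c - 3)^2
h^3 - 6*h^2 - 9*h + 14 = (h - 7)*(h - 1)*(h + 2)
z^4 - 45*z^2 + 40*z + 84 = (z - 6)*(z - 2)*(z + 1)*(z + 7)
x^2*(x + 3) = x^3 + 3*x^2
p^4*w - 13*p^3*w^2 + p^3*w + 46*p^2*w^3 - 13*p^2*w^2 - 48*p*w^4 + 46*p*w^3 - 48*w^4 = (p - 8*w)*(p - 3*w)*(p - 2*w)*(p*w + w)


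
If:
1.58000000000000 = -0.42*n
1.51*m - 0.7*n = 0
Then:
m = -1.74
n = -3.76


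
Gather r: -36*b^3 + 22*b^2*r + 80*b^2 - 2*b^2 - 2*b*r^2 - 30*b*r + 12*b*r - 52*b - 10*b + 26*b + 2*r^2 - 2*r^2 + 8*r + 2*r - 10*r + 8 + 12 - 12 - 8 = -36*b^3 + 78*b^2 - 2*b*r^2 - 36*b + r*(22*b^2 - 18*b)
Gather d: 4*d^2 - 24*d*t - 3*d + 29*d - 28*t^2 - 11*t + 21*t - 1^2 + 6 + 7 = 4*d^2 + d*(26 - 24*t) - 28*t^2 + 10*t + 12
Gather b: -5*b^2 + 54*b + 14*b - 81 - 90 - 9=-5*b^2 + 68*b - 180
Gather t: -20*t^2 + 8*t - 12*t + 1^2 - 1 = -20*t^2 - 4*t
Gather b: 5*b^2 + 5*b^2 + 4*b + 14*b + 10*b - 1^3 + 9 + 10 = 10*b^2 + 28*b + 18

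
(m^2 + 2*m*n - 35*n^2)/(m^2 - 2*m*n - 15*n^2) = (m + 7*n)/(m + 3*n)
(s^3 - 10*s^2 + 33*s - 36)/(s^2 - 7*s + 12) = s - 3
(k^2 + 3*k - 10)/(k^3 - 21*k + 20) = (k - 2)/(k^2 - 5*k + 4)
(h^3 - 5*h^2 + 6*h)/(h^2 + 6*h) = (h^2 - 5*h + 6)/(h + 6)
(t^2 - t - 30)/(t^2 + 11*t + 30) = (t - 6)/(t + 6)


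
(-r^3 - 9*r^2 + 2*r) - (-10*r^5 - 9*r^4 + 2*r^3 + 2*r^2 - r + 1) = 10*r^5 + 9*r^4 - 3*r^3 - 11*r^2 + 3*r - 1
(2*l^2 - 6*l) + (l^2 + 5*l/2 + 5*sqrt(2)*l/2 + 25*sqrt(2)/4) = 3*l^2 - 7*l/2 + 5*sqrt(2)*l/2 + 25*sqrt(2)/4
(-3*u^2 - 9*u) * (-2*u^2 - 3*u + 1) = 6*u^4 + 27*u^3 + 24*u^2 - 9*u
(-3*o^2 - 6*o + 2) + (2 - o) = -3*o^2 - 7*o + 4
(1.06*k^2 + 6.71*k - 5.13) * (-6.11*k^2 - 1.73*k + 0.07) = -6.4766*k^4 - 42.8319*k^3 + 19.8102*k^2 + 9.3446*k - 0.3591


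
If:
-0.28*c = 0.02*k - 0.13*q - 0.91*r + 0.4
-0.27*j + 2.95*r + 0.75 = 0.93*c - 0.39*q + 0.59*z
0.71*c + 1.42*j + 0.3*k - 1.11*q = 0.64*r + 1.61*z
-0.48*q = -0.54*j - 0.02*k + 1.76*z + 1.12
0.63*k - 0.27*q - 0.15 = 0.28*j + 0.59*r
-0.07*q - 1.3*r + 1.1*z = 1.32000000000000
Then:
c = -6.23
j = 14.46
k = 12.86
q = 24.82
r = -4.74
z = -2.82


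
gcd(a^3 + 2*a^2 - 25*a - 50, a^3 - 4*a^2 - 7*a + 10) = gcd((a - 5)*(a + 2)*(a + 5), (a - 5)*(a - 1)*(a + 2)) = a^2 - 3*a - 10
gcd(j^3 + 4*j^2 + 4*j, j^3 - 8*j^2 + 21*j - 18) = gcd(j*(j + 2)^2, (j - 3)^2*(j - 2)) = 1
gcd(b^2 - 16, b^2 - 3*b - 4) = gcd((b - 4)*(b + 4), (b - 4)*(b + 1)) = b - 4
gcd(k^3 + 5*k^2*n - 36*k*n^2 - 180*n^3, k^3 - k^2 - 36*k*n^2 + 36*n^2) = k^2 - 36*n^2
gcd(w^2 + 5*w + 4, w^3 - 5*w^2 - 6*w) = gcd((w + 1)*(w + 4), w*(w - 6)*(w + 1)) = w + 1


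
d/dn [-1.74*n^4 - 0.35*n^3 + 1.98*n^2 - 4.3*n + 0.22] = -6.96*n^3 - 1.05*n^2 + 3.96*n - 4.3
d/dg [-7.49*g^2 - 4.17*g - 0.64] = -14.98*g - 4.17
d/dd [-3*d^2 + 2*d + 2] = 2 - 6*d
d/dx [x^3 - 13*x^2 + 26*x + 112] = 3*x^2 - 26*x + 26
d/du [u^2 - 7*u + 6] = 2*u - 7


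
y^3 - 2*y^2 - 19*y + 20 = (y - 5)*(y - 1)*(y + 4)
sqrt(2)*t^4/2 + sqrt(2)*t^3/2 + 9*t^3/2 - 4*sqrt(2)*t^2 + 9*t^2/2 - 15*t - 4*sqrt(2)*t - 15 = (t - 3*sqrt(2)/2)*(t + sqrt(2))*(t + 5*sqrt(2))*(sqrt(2)*t/2 + sqrt(2)/2)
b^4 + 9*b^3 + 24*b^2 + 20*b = b*(b + 2)^2*(b + 5)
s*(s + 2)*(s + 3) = s^3 + 5*s^2 + 6*s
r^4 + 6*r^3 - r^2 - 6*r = r*(r - 1)*(r + 1)*(r + 6)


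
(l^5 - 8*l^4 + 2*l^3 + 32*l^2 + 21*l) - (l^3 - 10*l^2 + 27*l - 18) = l^5 - 8*l^4 + l^3 + 42*l^2 - 6*l + 18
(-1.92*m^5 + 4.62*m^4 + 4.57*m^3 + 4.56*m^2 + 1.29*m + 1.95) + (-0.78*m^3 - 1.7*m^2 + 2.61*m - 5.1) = -1.92*m^5 + 4.62*m^4 + 3.79*m^3 + 2.86*m^2 + 3.9*m - 3.15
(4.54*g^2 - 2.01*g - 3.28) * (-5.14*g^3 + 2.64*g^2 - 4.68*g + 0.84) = -23.3356*g^5 + 22.317*g^4 - 9.6944*g^3 + 4.5612*g^2 + 13.662*g - 2.7552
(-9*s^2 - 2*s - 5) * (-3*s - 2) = 27*s^3 + 24*s^2 + 19*s + 10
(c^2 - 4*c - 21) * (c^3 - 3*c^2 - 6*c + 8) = c^5 - 7*c^4 - 15*c^3 + 95*c^2 + 94*c - 168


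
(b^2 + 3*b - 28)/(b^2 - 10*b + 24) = (b + 7)/(b - 6)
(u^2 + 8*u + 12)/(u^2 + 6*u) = (u + 2)/u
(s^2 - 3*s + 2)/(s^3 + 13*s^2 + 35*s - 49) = (s - 2)/(s^2 + 14*s + 49)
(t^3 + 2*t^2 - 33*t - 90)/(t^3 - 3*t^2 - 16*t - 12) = (t^2 + 8*t + 15)/(t^2 + 3*t + 2)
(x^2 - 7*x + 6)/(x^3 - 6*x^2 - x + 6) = 1/(x + 1)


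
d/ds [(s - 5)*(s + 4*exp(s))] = s + (s - 5)*(4*exp(s) + 1) + 4*exp(s)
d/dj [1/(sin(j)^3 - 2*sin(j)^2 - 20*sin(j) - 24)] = (10 - 3*sin(j))*cos(j)/((sin(j) - 6)^2*(sin(j) + 2)^3)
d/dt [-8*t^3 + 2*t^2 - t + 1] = -24*t^2 + 4*t - 1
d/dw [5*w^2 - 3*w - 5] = 10*w - 3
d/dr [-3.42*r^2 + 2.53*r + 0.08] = 2.53 - 6.84*r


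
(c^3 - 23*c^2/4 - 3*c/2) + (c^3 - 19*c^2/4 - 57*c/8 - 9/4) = 2*c^3 - 21*c^2/2 - 69*c/8 - 9/4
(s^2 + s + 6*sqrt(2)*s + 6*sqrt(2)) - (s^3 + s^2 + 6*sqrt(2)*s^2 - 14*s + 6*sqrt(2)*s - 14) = -s^3 - 6*sqrt(2)*s^2 + 15*s + 6*sqrt(2) + 14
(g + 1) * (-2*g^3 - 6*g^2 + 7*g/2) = -2*g^4 - 8*g^3 - 5*g^2/2 + 7*g/2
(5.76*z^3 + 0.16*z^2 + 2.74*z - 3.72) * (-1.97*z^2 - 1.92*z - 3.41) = -11.3472*z^5 - 11.3744*z^4 - 25.3466*z^3 + 1.522*z^2 - 2.201*z + 12.6852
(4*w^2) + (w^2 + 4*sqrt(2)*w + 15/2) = 5*w^2 + 4*sqrt(2)*w + 15/2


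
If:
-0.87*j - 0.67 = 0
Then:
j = -0.77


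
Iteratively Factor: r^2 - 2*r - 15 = (r + 3)*(r - 5)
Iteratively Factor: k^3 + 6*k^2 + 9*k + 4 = (k + 1)*(k^2 + 5*k + 4) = (k + 1)^2*(k + 4)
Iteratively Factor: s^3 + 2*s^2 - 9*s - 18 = (s + 3)*(s^2 - s - 6) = (s - 3)*(s + 3)*(s + 2)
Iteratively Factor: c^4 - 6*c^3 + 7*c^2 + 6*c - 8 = (c - 1)*(c^3 - 5*c^2 + 2*c + 8) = (c - 4)*(c - 1)*(c^2 - c - 2) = (c - 4)*(c - 1)*(c + 1)*(c - 2)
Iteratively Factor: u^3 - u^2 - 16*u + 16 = (u - 4)*(u^2 + 3*u - 4) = (u - 4)*(u + 4)*(u - 1)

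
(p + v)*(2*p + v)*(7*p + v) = 14*p^3 + 23*p^2*v + 10*p*v^2 + v^3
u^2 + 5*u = u*(u + 5)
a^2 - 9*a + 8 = (a - 8)*(a - 1)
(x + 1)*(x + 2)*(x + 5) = x^3 + 8*x^2 + 17*x + 10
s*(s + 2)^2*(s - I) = s^4 + 4*s^3 - I*s^3 + 4*s^2 - 4*I*s^2 - 4*I*s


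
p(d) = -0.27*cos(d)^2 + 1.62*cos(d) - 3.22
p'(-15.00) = 1.32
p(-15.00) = -4.61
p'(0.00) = 0.00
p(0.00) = -1.87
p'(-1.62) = 1.64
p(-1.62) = -3.30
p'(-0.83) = 0.93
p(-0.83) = -2.25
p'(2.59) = -1.09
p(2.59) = -4.80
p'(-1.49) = 1.57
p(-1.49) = -3.09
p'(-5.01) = -1.40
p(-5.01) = -2.77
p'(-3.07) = 0.15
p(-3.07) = -5.10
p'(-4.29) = -1.68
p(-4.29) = -3.93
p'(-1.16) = 1.29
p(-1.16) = -2.62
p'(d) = 0.54*sin(d)*cos(d) - 1.62*sin(d)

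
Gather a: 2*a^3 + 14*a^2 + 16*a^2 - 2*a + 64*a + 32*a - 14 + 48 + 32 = 2*a^3 + 30*a^2 + 94*a + 66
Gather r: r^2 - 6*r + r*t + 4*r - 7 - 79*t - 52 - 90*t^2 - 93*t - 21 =r^2 + r*(t - 2) - 90*t^2 - 172*t - 80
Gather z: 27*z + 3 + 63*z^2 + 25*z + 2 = 63*z^2 + 52*z + 5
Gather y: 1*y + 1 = y + 1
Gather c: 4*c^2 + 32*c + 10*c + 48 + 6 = 4*c^2 + 42*c + 54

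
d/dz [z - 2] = 1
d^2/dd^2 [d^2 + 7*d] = 2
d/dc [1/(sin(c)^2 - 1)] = -2*sin(c)/cos(c)^3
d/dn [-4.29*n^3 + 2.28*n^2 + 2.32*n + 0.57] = -12.87*n^2 + 4.56*n + 2.32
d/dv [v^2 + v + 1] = 2*v + 1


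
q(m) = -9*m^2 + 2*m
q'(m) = 2 - 18*m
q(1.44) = -15.78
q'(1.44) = -23.92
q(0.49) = -1.18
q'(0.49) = -6.82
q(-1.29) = -17.56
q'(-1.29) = 25.22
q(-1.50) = -23.25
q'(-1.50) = 29.00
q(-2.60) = -66.04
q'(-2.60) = 48.80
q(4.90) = -206.29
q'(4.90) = -86.20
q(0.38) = -0.54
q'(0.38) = -4.84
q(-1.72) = -30.07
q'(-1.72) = 32.96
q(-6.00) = -336.00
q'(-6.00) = 110.00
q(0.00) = 0.00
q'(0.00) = 2.00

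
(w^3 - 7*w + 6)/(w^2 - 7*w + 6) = (w^2 + w - 6)/(w - 6)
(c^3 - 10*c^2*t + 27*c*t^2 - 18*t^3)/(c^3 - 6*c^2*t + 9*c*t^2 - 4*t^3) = (c^2 - 9*c*t + 18*t^2)/(c^2 - 5*c*t + 4*t^2)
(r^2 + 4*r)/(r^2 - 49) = r*(r + 4)/(r^2 - 49)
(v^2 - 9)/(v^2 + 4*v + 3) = (v - 3)/(v + 1)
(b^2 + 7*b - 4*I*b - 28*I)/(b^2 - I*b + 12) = (b + 7)/(b + 3*I)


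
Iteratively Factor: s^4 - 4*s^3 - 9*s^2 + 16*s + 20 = (s - 2)*(s^3 - 2*s^2 - 13*s - 10) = (s - 5)*(s - 2)*(s^2 + 3*s + 2) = (s - 5)*(s - 2)*(s + 1)*(s + 2)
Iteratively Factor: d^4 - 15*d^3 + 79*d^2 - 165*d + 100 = (d - 1)*(d^3 - 14*d^2 + 65*d - 100) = (d - 4)*(d - 1)*(d^2 - 10*d + 25) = (d - 5)*(d - 4)*(d - 1)*(d - 5)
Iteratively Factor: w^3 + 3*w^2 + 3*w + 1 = (w + 1)*(w^2 + 2*w + 1) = (w + 1)^2*(w + 1)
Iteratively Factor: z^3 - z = (z)*(z^2 - 1) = z*(z + 1)*(z - 1)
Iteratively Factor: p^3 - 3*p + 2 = (p - 1)*(p^2 + p - 2) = (p - 1)^2*(p + 2)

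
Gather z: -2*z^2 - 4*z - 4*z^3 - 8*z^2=-4*z^3 - 10*z^2 - 4*z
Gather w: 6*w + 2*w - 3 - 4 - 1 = 8*w - 8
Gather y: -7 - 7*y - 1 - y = -8*y - 8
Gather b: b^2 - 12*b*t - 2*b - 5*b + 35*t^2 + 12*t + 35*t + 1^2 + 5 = b^2 + b*(-12*t - 7) + 35*t^2 + 47*t + 6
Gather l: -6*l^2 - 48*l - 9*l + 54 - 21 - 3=-6*l^2 - 57*l + 30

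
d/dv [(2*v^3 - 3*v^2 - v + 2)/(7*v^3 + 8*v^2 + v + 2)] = (37*v^4 + 18*v^3 - 25*v^2 - 44*v - 4)/(49*v^6 + 112*v^5 + 78*v^4 + 44*v^3 + 33*v^2 + 4*v + 4)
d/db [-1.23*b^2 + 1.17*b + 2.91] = 1.17 - 2.46*b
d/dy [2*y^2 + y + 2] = 4*y + 1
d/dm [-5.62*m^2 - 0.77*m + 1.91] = -11.24*m - 0.77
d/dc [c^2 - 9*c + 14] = 2*c - 9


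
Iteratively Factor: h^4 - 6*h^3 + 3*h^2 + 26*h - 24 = (h - 4)*(h^3 - 2*h^2 - 5*h + 6) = (h - 4)*(h - 3)*(h^2 + h - 2) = (h - 4)*(h - 3)*(h + 2)*(h - 1)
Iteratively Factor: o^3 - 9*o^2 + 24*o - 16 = (o - 4)*(o^2 - 5*o + 4) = (o - 4)^2*(o - 1)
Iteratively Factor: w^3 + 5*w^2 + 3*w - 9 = (w + 3)*(w^2 + 2*w - 3) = (w - 1)*(w + 3)*(w + 3)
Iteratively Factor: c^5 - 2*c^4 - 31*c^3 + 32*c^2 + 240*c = (c)*(c^4 - 2*c^3 - 31*c^2 + 32*c + 240) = c*(c - 4)*(c^3 + 2*c^2 - 23*c - 60) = c*(c - 4)*(c + 3)*(c^2 - c - 20) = c*(c - 4)*(c + 3)*(c + 4)*(c - 5)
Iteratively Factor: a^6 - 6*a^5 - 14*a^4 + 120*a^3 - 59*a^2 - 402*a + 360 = (a + 4)*(a^5 - 10*a^4 + 26*a^3 + 16*a^2 - 123*a + 90) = (a - 3)*(a + 4)*(a^4 - 7*a^3 + 5*a^2 + 31*a - 30) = (a - 3)^2*(a + 4)*(a^3 - 4*a^2 - 7*a + 10) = (a - 5)*(a - 3)^2*(a + 4)*(a^2 + a - 2) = (a - 5)*(a - 3)^2*(a - 1)*(a + 4)*(a + 2)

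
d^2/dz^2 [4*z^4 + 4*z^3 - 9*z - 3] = 24*z*(2*z + 1)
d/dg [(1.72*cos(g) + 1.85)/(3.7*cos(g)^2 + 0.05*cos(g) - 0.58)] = (6.364*cos(g)^2 + 13.69*cos(g) + 1.0901)*sin(g)/(13.69*cos(g)^4 + 0.37*cos(g)^3 - 4.2895*cos(g)^2 - 0.058*cos(g) + 0.3364)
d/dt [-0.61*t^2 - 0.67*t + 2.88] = -1.22*t - 0.67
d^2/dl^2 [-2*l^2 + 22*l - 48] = -4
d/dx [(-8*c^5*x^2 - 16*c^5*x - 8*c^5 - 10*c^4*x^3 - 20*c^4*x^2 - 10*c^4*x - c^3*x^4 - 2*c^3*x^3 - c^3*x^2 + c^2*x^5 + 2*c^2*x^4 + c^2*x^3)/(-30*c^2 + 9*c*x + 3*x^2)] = c^2*(160*c^5*x + 160*c^5 + 276*c^4*x^2 + 400*c^4*x + 124*c^4 - 20*c^3*x^3 + 16*c^3*x^2 + 36*c^3*x - 69*c^2*x^4 - 92*c^2*x^3 - 23*c^2*x^2 + 10*c*x^5 + 16*c*x^4 + 6*c*x^3 + 3*x^6 + 4*x^5 + x^4)/(3*(100*c^4 - 60*c^3*x - 11*c^2*x^2 + 6*c*x^3 + x^4))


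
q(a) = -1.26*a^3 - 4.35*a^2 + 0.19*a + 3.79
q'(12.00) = -648.53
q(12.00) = -2797.61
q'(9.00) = -384.29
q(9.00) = -1265.39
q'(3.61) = -80.48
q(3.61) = -111.49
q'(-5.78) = -75.81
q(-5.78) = 100.67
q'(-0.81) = 4.76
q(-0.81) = 1.45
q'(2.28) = -39.30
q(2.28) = -33.32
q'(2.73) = -51.73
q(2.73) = -53.75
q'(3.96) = -93.54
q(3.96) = -141.92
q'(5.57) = -165.54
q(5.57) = -347.85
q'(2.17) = -36.49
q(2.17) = -29.16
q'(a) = -3.78*a^2 - 8.7*a + 0.19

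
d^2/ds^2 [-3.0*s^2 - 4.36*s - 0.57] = -6.00000000000000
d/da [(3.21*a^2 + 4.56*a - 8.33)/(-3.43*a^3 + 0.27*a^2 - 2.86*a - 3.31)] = (11.0103*a^4 + 31.2816*a^3 - 96.1275*a^2 - 16.752*a - 38.9174)/(11.7649*a^6 - 1.8522*a^5 + 19.6925*a^4 + 21.1622*a^3 + 6.3922*a^2 + 18.9332*a + 10.9561)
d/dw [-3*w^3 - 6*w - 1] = -9*w^2 - 6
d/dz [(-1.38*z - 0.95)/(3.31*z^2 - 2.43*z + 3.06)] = (4.5678*z^2 + 6.289*z - 6.5313)/(10.9561*z^4 - 16.0866*z^3 + 26.1621*z^2 - 14.8716*z + 9.3636)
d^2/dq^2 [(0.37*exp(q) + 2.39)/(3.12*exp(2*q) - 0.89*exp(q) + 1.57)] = (3.601728*exp(4*q) + 94.08828*exp(3*q) - 30.784104*exp(2*q) - 44.418584*exp(q) + 4.25156)*exp(q)/(30.371328*exp(6*q) - 25.990848*exp(5*q) + 53.26308*exp(4*q) - 26.862425*exp(3*q) + 26.802255*exp(2*q) - 6.581283*exp(q) + 3.869893)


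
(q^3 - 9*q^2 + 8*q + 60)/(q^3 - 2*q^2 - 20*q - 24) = (q - 5)/(q + 2)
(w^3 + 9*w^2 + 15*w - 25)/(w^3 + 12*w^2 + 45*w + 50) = (w - 1)/(w + 2)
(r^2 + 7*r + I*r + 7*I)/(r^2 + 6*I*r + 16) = (r^2 + r*(7 + I) + 7*I)/(r^2 + 6*I*r + 16)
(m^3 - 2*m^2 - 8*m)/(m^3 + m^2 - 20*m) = (m + 2)/(m + 5)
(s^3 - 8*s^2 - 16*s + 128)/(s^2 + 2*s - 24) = (s^2 - 4*s - 32)/(s + 6)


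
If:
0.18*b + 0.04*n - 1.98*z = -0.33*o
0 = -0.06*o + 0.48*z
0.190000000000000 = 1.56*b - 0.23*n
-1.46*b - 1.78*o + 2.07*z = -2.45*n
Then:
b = 0.11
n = -0.07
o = -0.21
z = -0.03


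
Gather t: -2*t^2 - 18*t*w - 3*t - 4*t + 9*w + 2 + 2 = -2*t^2 + t*(-18*w - 7) + 9*w + 4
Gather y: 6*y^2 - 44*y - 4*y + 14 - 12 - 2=6*y^2 - 48*y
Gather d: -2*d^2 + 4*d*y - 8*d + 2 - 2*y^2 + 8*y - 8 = -2*d^2 + d*(4*y - 8) - 2*y^2 + 8*y - 6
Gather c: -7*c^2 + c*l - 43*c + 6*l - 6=-7*c^2 + c*(l - 43) + 6*l - 6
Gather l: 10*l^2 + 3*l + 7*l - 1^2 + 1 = 10*l^2 + 10*l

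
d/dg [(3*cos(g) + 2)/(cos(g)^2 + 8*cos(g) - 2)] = (3*cos(g)^2 + 4*cos(g) + 22)*sin(g)/(cos(g)^2 + 8*cos(g) - 2)^2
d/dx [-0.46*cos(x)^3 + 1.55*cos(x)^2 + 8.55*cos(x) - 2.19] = (1.38*cos(x)^2 - 3.1*cos(x) - 8.55)*sin(x)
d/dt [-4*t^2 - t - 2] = -8*t - 1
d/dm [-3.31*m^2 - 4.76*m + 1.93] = -6.62*m - 4.76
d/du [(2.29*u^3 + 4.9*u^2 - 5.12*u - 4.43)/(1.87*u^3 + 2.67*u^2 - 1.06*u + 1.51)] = (-3.0487*u^4 + 14.294*u^3 + 43.7024*u^2 + 38.4542*u - 12.427)/(3.4969*u^6 + 9.9858*u^5 + 3.1645*u^4 - 0.0129999999999999*u^3 + 9.187*u^2 - 3.2012*u + 2.2801)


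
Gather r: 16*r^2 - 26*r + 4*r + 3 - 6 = 16*r^2 - 22*r - 3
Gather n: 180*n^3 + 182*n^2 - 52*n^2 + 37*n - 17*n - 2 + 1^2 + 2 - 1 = 180*n^3 + 130*n^2 + 20*n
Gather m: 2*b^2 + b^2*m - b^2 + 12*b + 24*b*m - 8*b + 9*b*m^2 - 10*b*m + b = b^2 + 9*b*m^2 + 5*b + m*(b^2 + 14*b)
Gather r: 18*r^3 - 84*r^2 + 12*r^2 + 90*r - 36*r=18*r^3 - 72*r^2 + 54*r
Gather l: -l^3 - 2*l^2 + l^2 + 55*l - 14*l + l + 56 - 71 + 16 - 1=-l^3 - l^2 + 42*l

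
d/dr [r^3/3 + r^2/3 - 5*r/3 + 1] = r^2 + 2*r/3 - 5/3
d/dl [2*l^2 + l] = 4*l + 1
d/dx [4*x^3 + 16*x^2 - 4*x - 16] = 12*x^2 + 32*x - 4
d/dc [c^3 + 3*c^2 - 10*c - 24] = 3*c^2 + 6*c - 10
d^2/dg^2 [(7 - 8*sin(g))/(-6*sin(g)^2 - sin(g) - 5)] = (-288*sin(g)^5 + 1056*sin(g)^4 + 2142*sin(g)^3 - 2305*sin(g)^2 - 1927*sin(g) + 326)/(6*sin(g)^2 + sin(g) + 5)^3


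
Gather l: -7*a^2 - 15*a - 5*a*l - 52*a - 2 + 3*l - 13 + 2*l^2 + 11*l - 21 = -7*a^2 - 67*a + 2*l^2 + l*(14 - 5*a) - 36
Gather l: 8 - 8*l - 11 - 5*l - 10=-13*l - 13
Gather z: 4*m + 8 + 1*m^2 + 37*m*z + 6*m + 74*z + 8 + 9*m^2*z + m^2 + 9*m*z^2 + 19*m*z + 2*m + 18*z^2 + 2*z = 2*m^2 + 12*m + z^2*(9*m + 18) + z*(9*m^2 + 56*m + 76) + 16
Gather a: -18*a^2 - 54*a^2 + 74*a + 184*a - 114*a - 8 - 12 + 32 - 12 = -72*a^2 + 144*a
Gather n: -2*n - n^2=-n^2 - 2*n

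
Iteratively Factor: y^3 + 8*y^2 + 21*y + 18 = (y + 2)*(y^2 + 6*y + 9) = (y + 2)*(y + 3)*(y + 3)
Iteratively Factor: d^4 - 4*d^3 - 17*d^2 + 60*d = (d - 5)*(d^3 + d^2 - 12*d) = d*(d - 5)*(d^2 + d - 12) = d*(d - 5)*(d - 3)*(d + 4)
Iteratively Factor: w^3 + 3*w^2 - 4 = (w - 1)*(w^2 + 4*w + 4) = (w - 1)*(w + 2)*(w + 2)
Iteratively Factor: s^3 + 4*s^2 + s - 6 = (s + 3)*(s^2 + s - 2) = (s + 2)*(s + 3)*(s - 1)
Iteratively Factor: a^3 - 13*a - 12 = (a + 3)*(a^2 - 3*a - 4) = (a + 1)*(a + 3)*(a - 4)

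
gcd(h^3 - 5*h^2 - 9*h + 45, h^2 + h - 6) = h + 3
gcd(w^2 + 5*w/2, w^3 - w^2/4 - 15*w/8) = w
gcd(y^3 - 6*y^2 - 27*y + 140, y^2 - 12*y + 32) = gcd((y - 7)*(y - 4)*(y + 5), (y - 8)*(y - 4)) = y - 4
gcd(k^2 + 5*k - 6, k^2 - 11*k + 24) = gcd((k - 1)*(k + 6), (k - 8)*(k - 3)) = 1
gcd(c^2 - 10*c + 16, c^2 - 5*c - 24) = c - 8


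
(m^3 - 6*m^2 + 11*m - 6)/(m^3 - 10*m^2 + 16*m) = (m^2 - 4*m + 3)/(m*(m - 8))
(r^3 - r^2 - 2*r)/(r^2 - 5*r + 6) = r*(r + 1)/(r - 3)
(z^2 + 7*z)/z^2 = (z + 7)/z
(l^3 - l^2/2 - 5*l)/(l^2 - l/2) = (2*l^2 - l - 10)/(2*l - 1)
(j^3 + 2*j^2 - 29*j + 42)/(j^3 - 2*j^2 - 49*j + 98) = (j - 3)/(j - 7)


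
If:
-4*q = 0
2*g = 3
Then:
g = 3/2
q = 0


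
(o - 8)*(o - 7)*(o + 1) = o^3 - 14*o^2 + 41*o + 56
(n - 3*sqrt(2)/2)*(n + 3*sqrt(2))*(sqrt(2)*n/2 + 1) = sqrt(2)*n^3/2 + 5*n^2/2 - 3*sqrt(2)*n - 9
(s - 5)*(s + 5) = s^2 - 25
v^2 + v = v*(v + 1)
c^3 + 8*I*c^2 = c^2*(c + 8*I)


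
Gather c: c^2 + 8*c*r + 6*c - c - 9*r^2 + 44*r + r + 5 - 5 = c^2 + c*(8*r + 5) - 9*r^2 + 45*r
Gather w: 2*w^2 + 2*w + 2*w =2*w^2 + 4*w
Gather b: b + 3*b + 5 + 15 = 4*b + 20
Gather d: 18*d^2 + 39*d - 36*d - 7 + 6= 18*d^2 + 3*d - 1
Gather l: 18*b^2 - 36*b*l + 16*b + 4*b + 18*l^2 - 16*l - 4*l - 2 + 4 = 18*b^2 + 20*b + 18*l^2 + l*(-36*b - 20) + 2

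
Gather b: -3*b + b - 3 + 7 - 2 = 2 - 2*b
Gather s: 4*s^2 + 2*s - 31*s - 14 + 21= 4*s^2 - 29*s + 7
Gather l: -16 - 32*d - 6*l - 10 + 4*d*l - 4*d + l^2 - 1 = -36*d + l^2 + l*(4*d - 6) - 27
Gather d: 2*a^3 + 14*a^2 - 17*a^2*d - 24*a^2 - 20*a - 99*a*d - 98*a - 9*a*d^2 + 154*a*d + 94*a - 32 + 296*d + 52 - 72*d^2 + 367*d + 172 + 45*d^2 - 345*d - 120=2*a^3 - 10*a^2 - 24*a + d^2*(-9*a - 27) + d*(-17*a^2 + 55*a + 318) + 72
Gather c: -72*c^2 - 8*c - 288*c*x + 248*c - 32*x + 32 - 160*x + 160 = -72*c^2 + c*(240 - 288*x) - 192*x + 192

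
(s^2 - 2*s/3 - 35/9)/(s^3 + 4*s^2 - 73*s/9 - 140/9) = (3*s + 5)/(3*s^2 + 19*s + 20)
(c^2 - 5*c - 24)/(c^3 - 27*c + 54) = (c^2 - 5*c - 24)/(c^3 - 27*c + 54)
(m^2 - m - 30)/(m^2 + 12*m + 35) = (m - 6)/(m + 7)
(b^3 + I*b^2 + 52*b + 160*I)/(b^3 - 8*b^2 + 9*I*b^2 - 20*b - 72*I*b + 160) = (b - 8*I)/(b - 8)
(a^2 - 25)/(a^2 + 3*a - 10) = (a - 5)/(a - 2)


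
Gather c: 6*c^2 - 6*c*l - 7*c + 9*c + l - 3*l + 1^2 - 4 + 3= 6*c^2 + c*(2 - 6*l) - 2*l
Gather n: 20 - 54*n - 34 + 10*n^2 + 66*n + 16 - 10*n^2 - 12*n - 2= 0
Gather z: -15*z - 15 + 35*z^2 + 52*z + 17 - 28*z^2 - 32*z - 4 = 7*z^2 + 5*z - 2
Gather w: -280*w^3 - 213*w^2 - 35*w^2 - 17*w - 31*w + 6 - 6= -280*w^3 - 248*w^2 - 48*w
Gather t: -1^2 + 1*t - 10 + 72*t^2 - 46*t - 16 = 72*t^2 - 45*t - 27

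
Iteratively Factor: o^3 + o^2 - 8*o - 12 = (o + 2)*(o^2 - o - 6) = (o + 2)^2*(o - 3)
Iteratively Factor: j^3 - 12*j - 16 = (j + 2)*(j^2 - 2*j - 8) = (j + 2)^2*(j - 4)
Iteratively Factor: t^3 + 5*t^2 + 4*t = (t + 4)*(t^2 + t) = t*(t + 4)*(t + 1)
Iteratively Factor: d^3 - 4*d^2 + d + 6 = (d + 1)*(d^2 - 5*d + 6) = (d - 3)*(d + 1)*(d - 2)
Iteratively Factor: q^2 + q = (q + 1)*(q)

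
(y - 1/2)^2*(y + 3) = y^3 + 2*y^2 - 11*y/4 + 3/4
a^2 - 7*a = a*(a - 7)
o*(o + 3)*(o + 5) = o^3 + 8*o^2 + 15*o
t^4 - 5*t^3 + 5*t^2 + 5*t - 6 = (t - 3)*(t - 2)*(t - 1)*(t + 1)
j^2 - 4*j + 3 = (j - 3)*(j - 1)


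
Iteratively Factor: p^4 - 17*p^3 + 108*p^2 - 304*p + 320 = (p - 4)*(p^3 - 13*p^2 + 56*p - 80) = (p - 4)^2*(p^2 - 9*p + 20) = (p - 5)*(p - 4)^2*(p - 4)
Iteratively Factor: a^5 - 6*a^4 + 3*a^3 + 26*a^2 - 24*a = (a)*(a^4 - 6*a^3 + 3*a^2 + 26*a - 24) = a*(a + 2)*(a^3 - 8*a^2 + 19*a - 12) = a*(a - 1)*(a + 2)*(a^2 - 7*a + 12) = a*(a - 4)*(a - 1)*(a + 2)*(a - 3)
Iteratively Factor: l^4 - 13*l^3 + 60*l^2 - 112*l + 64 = (l - 4)*(l^3 - 9*l^2 + 24*l - 16) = (l - 4)*(l - 1)*(l^2 - 8*l + 16) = (l - 4)^2*(l - 1)*(l - 4)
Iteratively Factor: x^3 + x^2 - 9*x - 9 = (x - 3)*(x^2 + 4*x + 3) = (x - 3)*(x + 1)*(x + 3)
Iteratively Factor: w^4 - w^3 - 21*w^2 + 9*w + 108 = (w - 3)*(w^3 + 2*w^2 - 15*w - 36) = (w - 4)*(w - 3)*(w^2 + 6*w + 9) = (w - 4)*(w - 3)*(w + 3)*(w + 3)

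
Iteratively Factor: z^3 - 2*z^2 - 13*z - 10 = (z - 5)*(z^2 + 3*z + 2) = (z - 5)*(z + 1)*(z + 2)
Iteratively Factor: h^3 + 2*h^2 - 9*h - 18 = (h - 3)*(h^2 + 5*h + 6) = (h - 3)*(h + 3)*(h + 2)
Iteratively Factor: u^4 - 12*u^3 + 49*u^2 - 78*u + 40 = (u - 4)*(u^3 - 8*u^2 + 17*u - 10) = (u - 5)*(u - 4)*(u^2 - 3*u + 2) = (u - 5)*(u - 4)*(u - 2)*(u - 1)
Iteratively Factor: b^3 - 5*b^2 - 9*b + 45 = (b - 3)*(b^2 - 2*b - 15) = (b - 3)*(b + 3)*(b - 5)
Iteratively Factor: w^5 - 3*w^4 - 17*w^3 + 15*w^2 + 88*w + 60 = (w + 2)*(w^4 - 5*w^3 - 7*w^2 + 29*w + 30) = (w + 1)*(w + 2)*(w^3 - 6*w^2 - w + 30) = (w + 1)*(w + 2)^2*(w^2 - 8*w + 15) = (w - 3)*(w + 1)*(w + 2)^2*(w - 5)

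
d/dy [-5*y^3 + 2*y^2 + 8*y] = -15*y^2 + 4*y + 8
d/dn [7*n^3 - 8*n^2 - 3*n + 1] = 21*n^2 - 16*n - 3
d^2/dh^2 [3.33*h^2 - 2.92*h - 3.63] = 6.66000000000000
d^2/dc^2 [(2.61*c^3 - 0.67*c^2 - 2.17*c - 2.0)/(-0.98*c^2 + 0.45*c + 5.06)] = (1.77635683940025e-15*c^4 - 22.18291*c^3 - 4.19864399999999*c^2 - 341.6808*c + 45.071844)/(0.941192*c^6 - 1.29654*c^5 - 13.983522*c^4 + 13.297635*c^3 + 72.200634*c^2 - 34.56486*c - 129.554216)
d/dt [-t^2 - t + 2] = -2*t - 1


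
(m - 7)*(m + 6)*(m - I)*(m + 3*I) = m^4 - m^3 + 2*I*m^3 - 39*m^2 - 2*I*m^2 - 3*m - 84*I*m - 126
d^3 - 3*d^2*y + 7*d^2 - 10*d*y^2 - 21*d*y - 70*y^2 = (d + 7)*(d - 5*y)*(d + 2*y)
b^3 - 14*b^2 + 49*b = b*(b - 7)^2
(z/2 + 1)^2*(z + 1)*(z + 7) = z^4/4 + 3*z^3 + 43*z^2/4 + 15*z + 7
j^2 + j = j*(j + 1)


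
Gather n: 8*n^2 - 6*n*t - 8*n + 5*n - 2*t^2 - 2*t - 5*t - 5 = 8*n^2 + n*(-6*t - 3) - 2*t^2 - 7*t - 5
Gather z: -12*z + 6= 6 - 12*z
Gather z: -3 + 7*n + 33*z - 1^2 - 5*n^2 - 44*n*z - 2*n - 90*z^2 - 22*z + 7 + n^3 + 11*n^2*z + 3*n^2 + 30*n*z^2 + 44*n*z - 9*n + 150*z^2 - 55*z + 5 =n^3 - 2*n^2 - 4*n + z^2*(30*n + 60) + z*(11*n^2 - 44) + 8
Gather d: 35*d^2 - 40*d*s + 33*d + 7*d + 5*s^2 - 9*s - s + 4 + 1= 35*d^2 + d*(40 - 40*s) + 5*s^2 - 10*s + 5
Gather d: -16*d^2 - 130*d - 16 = -16*d^2 - 130*d - 16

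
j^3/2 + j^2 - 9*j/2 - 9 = (j/2 + 1)*(j - 3)*(j + 3)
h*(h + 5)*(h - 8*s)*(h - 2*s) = h^4 - 10*h^3*s + 5*h^3 + 16*h^2*s^2 - 50*h^2*s + 80*h*s^2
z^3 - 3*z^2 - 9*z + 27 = (z - 3)^2*(z + 3)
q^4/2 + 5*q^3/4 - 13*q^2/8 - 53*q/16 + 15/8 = (q/2 + 1)*(q - 3/2)*(q - 1/2)*(q + 5/2)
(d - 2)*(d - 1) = d^2 - 3*d + 2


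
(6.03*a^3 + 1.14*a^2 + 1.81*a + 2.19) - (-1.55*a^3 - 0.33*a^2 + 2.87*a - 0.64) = 7.58*a^3 + 1.47*a^2 - 1.06*a + 2.83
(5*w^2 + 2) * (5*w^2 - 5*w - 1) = 25*w^4 - 25*w^3 + 5*w^2 - 10*w - 2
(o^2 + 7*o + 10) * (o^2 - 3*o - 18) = o^4 + 4*o^3 - 29*o^2 - 156*o - 180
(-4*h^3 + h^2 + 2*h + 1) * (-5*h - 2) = 20*h^4 + 3*h^3 - 12*h^2 - 9*h - 2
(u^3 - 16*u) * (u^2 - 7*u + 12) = u^5 - 7*u^4 - 4*u^3 + 112*u^2 - 192*u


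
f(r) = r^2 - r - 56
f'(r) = 2*r - 1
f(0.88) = -56.11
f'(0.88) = 0.76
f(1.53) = -55.19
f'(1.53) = 2.06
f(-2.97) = -44.21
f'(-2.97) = -6.94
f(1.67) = -54.88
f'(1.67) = 2.34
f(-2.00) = -50.00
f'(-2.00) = -5.00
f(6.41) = -21.32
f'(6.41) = 11.82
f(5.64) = -29.83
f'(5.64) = 10.28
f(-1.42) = -52.56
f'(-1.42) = -3.84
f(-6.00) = -14.00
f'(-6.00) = -13.00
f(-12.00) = 100.00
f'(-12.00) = -25.00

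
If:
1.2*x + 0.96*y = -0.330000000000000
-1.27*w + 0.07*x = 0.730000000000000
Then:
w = -0.0440944881889764*y - 0.58996062992126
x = -0.8*y - 0.275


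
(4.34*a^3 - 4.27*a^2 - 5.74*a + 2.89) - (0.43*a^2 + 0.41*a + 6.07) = 4.34*a^3 - 4.7*a^2 - 6.15*a - 3.18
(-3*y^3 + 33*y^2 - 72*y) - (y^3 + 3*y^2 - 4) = -4*y^3 + 30*y^2 - 72*y + 4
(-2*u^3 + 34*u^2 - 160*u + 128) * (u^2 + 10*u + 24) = -2*u^5 + 14*u^4 + 132*u^3 - 656*u^2 - 2560*u + 3072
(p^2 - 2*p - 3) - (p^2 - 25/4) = 13/4 - 2*p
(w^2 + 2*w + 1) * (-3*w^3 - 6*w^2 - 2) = -3*w^5 - 12*w^4 - 15*w^3 - 8*w^2 - 4*w - 2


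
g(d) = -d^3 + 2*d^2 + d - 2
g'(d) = -3*d^2 + 4*d + 1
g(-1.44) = 3.69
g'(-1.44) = -10.98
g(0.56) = -0.99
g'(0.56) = 2.30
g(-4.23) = 105.24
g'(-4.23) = -69.60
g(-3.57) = 65.42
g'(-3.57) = -51.51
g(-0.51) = -1.86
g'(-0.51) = -1.82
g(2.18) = -0.68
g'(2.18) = -4.54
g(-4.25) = 106.64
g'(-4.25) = -70.19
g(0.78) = -0.48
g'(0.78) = 2.29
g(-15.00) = 3808.00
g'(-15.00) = -734.00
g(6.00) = -140.00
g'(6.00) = -83.00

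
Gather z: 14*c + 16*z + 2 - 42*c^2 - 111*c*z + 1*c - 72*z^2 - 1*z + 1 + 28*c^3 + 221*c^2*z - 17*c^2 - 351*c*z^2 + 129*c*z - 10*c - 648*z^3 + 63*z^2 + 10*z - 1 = 28*c^3 - 59*c^2 + 5*c - 648*z^3 + z^2*(-351*c - 9) + z*(221*c^2 + 18*c + 25) + 2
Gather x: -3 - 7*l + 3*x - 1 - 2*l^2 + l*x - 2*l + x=-2*l^2 - 9*l + x*(l + 4) - 4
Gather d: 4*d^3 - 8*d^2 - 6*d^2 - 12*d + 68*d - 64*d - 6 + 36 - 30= 4*d^3 - 14*d^2 - 8*d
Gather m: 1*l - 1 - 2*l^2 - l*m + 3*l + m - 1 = -2*l^2 + 4*l + m*(1 - l) - 2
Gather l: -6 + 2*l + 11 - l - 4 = l + 1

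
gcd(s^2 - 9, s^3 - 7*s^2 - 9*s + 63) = s^2 - 9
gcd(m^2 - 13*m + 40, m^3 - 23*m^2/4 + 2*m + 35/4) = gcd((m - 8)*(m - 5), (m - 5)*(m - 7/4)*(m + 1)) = m - 5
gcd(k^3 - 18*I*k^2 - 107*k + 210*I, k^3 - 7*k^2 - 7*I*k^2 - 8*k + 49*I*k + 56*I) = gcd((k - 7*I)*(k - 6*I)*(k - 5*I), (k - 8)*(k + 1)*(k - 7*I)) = k - 7*I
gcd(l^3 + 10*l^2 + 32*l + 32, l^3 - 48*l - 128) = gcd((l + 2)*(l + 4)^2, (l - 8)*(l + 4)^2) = l^2 + 8*l + 16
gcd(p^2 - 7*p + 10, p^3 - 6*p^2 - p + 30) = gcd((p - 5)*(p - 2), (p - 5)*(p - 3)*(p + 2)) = p - 5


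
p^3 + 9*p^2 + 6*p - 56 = (p - 2)*(p + 4)*(p + 7)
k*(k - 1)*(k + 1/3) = k^3 - 2*k^2/3 - k/3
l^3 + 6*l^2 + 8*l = l*(l + 2)*(l + 4)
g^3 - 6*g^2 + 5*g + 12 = (g - 4)*(g - 3)*(g + 1)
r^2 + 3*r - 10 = (r - 2)*(r + 5)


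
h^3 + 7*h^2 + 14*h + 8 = (h + 1)*(h + 2)*(h + 4)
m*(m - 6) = m^2 - 6*m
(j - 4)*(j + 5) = j^2 + j - 20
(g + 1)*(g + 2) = g^2 + 3*g + 2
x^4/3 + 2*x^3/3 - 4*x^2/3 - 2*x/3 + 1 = (x/3 + 1)*(x - 1)^2*(x + 1)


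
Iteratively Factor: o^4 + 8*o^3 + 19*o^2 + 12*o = (o + 3)*(o^3 + 5*o^2 + 4*o) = o*(o + 3)*(o^2 + 5*o + 4) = o*(o + 3)*(o + 4)*(o + 1)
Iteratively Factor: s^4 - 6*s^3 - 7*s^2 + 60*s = (s - 5)*(s^3 - s^2 - 12*s) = s*(s - 5)*(s^2 - s - 12) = s*(s - 5)*(s - 4)*(s + 3)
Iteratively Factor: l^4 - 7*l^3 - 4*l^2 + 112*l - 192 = (l - 4)*(l^3 - 3*l^2 - 16*l + 48) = (l - 4)^2*(l^2 + l - 12) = (l - 4)^2*(l + 4)*(l - 3)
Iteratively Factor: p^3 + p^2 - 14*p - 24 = (p + 2)*(p^2 - p - 12) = (p + 2)*(p + 3)*(p - 4)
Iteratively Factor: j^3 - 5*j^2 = (j)*(j^2 - 5*j) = j*(j - 5)*(j)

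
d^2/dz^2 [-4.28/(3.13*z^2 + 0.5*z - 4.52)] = (83.861464*z^2 + 13.3964*z - 4.28*(6.26*z + 0.5)*(12.52*z + 1.0) - 121.103456)/(3.13*z^2 + 0.5*z - 4.52)^3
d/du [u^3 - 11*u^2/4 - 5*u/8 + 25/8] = 3*u^2 - 11*u/2 - 5/8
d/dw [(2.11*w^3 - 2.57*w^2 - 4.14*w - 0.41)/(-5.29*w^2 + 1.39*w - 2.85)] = (-11.1619*w^4 + 5.8658*w^3 - 43.5134*w^2 + 10.3112*w + 12.3689)/(27.9841*w^4 - 14.7062*w^3 + 32.0851*w^2 - 7.923*w + 8.1225)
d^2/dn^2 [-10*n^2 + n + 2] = -20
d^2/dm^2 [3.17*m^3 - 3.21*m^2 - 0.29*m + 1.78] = 19.02*m - 6.42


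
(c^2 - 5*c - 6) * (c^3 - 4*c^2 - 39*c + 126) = c^5 - 9*c^4 - 25*c^3 + 345*c^2 - 396*c - 756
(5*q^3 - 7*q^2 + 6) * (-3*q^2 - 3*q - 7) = -15*q^5 + 6*q^4 - 14*q^3 + 31*q^2 - 18*q - 42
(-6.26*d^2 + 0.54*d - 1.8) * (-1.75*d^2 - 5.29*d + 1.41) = 10.955*d^4 + 32.1704*d^3 - 8.5332*d^2 + 10.2834*d - 2.538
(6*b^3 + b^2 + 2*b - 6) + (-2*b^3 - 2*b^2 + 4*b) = 4*b^3 - b^2 + 6*b - 6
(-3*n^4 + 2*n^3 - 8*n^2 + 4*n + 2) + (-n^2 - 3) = -3*n^4 + 2*n^3 - 9*n^2 + 4*n - 1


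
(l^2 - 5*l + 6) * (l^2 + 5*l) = l^4 - 19*l^2 + 30*l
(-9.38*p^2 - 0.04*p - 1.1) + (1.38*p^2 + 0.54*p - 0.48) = -8.0*p^2 + 0.5*p - 1.58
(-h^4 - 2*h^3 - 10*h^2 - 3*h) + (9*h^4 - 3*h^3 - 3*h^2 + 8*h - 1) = 8*h^4 - 5*h^3 - 13*h^2 + 5*h - 1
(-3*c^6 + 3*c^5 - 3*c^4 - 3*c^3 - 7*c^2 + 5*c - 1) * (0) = 0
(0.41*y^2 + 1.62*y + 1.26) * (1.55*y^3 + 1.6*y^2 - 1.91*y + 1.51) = 0.6355*y^5 + 3.167*y^4 + 3.7619*y^3 - 0.4591*y^2 + 0.0396000000000001*y + 1.9026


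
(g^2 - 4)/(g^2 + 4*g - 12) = (g + 2)/(g + 6)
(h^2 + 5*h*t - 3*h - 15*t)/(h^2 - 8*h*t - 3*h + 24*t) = (-h - 5*t)/(-h + 8*t)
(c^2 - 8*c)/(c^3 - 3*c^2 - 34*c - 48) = c/(c^2 + 5*c + 6)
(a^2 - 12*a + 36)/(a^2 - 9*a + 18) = (a - 6)/(a - 3)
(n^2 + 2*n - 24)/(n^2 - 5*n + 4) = (n + 6)/(n - 1)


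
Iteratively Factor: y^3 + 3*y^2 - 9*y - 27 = (y + 3)*(y^2 - 9) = (y - 3)*(y + 3)*(y + 3)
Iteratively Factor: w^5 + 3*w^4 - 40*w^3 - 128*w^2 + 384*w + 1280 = (w - 4)*(w^4 + 7*w^3 - 12*w^2 - 176*w - 320) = (w - 4)*(w + 4)*(w^3 + 3*w^2 - 24*w - 80) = (w - 4)*(w + 4)^2*(w^2 - w - 20) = (w - 4)*(w + 4)^3*(w - 5)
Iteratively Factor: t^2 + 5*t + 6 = (t + 3)*(t + 2)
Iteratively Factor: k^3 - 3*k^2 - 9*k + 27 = (k + 3)*(k^2 - 6*k + 9) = (k - 3)*(k + 3)*(k - 3)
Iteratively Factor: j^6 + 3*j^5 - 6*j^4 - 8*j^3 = (j)*(j^5 + 3*j^4 - 6*j^3 - 8*j^2) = j^2*(j^4 + 3*j^3 - 6*j^2 - 8*j) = j^2*(j + 1)*(j^3 + 2*j^2 - 8*j) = j^2*(j - 2)*(j + 1)*(j^2 + 4*j) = j^2*(j - 2)*(j + 1)*(j + 4)*(j)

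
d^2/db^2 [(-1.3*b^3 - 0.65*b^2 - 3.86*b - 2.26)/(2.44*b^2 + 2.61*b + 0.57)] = (-51.778252*b^3 - 86.9107559999999*b^2 - 56.678796*b - 13.441602)/(14.526784*b^6 + 46.616688*b^5 + 60.045228*b^4 + 39.559509*b^3 + 14.026959*b^2 + 2.543967*b + 0.185193)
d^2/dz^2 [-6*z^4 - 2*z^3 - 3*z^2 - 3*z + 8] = -72*z^2 - 12*z - 6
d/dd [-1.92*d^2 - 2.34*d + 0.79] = -3.84*d - 2.34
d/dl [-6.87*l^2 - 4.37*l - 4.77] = -13.74*l - 4.37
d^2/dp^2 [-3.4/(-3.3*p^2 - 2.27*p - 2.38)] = (-74.052*p^2 - 50.9388*p + 3.4*(6.6*p + 2.27)*(13.2*p + 4.54) - 53.4072)/(3.3*p^2 + 2.27*p + 2.38)^3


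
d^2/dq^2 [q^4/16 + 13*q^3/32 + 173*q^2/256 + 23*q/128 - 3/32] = 3*q^2/4 + 39*q/16 + 173/128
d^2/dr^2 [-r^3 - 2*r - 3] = -6*r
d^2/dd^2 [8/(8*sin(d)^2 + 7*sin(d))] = 8*(-256*sin(d) - 168 + 335/sin(d) + 336/sin(d)^2 + 98/sin(d)^3)/(8*sin(d) + 7)^3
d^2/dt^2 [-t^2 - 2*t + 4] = -2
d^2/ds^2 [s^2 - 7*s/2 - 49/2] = 2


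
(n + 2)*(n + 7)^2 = n^3 + 16*n^2 + 77*n + 98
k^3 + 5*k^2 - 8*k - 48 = (k - 3)*(k + 4)^2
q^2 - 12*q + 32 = (q - 8)*(q - 4)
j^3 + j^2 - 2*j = j*(j - 1)*(j + 2)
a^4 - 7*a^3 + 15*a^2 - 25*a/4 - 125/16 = (a - 5/2)^3*(a + 1/2)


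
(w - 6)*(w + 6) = w^2 - 36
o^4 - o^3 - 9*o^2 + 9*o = o*(o - 3)*(o - 1)*(o + 3)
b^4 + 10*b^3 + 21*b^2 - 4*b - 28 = (b - 1)*(b + 2)^2*(b + 7)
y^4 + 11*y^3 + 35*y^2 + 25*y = y*(y + 1)*(y + 5)^2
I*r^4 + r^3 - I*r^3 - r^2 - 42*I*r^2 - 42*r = r*(r - 7)*(r + 6)*(I*r + 1)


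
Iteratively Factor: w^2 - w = (w)*(w - 1)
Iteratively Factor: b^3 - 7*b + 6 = (b + 3)*(b^2 - 3*b + 2) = (b - 2)*(b + 3)*(b - 1)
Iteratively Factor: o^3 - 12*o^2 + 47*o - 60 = (o - 4)*(o^2 - 8*o + 15) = (o - 4)*(o - 3)*(o - 5)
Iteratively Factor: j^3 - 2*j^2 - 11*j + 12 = (j - 4)*(j^2 + 2*j - 3) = (j - 4)*(j + 3)*(j - 1)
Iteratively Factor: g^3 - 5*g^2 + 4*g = (g - 4)*(g^2 - g) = g*(g - 4)*(g - 1)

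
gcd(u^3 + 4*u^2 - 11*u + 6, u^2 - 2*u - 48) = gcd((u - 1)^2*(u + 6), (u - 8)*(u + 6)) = u + 6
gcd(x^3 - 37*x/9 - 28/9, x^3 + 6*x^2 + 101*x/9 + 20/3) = x + 4/3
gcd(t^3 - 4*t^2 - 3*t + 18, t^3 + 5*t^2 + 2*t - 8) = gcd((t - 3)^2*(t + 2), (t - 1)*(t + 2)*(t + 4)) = t + 2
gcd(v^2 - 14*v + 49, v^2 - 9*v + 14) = v - 7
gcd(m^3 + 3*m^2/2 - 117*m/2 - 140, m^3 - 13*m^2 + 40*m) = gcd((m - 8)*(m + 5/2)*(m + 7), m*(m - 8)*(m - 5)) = m - 8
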